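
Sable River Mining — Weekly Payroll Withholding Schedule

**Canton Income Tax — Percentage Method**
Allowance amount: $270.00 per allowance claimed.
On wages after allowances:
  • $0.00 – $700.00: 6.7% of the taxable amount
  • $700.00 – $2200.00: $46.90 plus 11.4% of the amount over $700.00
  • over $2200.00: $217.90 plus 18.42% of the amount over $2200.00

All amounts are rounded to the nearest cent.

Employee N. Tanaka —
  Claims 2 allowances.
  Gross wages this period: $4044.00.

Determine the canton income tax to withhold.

Canton Income Tax: taxable = $4044.00 − 2×$270.00 = $3504.00
  $217.90 + 18.42% × ($3504.00 − $2200.00) = $217.90 + 18.42% × $1304.00 = $458.10

$458.10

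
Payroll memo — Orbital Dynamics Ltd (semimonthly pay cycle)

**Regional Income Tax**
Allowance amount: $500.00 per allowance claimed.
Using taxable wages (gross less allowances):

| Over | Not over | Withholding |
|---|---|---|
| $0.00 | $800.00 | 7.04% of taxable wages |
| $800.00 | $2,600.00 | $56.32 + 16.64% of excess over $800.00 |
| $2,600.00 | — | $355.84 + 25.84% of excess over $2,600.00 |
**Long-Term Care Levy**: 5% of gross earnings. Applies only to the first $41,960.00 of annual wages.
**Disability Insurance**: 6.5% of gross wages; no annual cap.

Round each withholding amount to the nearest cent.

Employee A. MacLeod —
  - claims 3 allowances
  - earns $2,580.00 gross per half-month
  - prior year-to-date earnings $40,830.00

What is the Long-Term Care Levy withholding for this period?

$56.50

Long-Term Care Levy: cap $41,960.00 − YTD $40,830.00 = $1,130.00 subject; 5% × $1,130.00 = $56.50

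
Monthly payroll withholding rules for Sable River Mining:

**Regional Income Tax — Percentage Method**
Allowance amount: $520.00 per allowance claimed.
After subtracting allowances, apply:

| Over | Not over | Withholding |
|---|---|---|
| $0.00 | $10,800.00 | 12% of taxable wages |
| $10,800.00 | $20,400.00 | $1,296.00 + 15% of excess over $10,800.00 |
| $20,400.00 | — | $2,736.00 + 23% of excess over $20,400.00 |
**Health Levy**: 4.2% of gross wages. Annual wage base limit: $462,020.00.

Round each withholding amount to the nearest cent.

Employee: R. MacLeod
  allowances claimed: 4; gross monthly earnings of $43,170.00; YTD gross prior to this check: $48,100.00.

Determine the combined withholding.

$9,307.84

Regional Income Tax: taxable = $43,170.00 − 4×$520.00 = $41,090.00
  $2,736.00 + 23% × ($41,090.00 − $20,400.00) = $2,736.00 + 23% × $20,690.00 = $7,494.70
Health Levy: 4.2% × $43,170.00 = $1,813.14
Total: $7,494.70 + $1,813.14 = $9,307.84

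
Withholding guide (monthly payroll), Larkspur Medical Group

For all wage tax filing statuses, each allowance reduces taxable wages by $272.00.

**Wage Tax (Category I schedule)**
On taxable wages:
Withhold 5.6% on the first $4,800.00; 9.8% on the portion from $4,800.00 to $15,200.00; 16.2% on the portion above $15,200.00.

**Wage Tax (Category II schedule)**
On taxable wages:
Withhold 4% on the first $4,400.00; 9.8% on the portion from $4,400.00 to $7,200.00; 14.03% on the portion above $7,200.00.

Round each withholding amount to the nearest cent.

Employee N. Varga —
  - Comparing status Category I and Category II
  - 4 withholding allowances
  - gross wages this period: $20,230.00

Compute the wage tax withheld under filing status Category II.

Wage Tax (Category II): taxable = $20,230.00 − 4×$272.00 = $19,142.00
  $450.40 + 14.03% × ($19,142.00 − $7,200.00) = $450.40 + 14.03% × $11,942.00 = $2,125.86

$2,125.86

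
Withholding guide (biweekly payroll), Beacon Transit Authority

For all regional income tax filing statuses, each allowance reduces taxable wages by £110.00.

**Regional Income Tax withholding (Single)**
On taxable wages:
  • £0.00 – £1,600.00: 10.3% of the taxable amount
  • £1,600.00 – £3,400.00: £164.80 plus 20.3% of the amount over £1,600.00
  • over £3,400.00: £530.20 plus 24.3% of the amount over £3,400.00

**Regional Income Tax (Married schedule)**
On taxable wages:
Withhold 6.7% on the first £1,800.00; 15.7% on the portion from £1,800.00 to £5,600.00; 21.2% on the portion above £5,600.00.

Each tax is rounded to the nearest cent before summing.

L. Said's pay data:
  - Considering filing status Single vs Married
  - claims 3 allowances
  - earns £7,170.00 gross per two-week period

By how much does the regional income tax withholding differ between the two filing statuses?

Regional Income Tax (Single): taxable = £7,170.00 − 3×£110.00 = £6,840.00
  £530.20 + 24.3% × (£6,840.00 − £3,400.00) = £530.20 + 24.3% × £3,440.00 = £1,366.12
Regional Income Tax (Married): taxable = £7,170.00 − 3×£110.00 = £6,840.00
  £717.20 + 21.2% × (£6,840.00 − £5,600.00) = £717.20 + 21.2% × £1,240.00 = £980.08
Difference: |£1,366.12 − £980.08| = £386.04 (higher under Single)

£386.04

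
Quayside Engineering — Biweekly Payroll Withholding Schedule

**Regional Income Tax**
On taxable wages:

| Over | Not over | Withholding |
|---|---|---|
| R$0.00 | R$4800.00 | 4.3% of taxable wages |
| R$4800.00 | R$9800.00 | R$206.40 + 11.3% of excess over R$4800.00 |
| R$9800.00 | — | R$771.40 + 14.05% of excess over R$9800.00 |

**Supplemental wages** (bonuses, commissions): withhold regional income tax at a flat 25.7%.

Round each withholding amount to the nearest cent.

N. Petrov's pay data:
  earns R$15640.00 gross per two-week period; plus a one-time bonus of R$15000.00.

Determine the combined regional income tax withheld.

Regional Income Tax: taxable = R$15640.00
  R$771.40 + 14.05% × (R$15640.00 − R$9800.00) = R$771.40 + 14.05% × R$5840.00 = R$1591.92
Supplemental (25.7% flat on bonus): 25.7% × R$15000.00 = R$3855.00
Total regional income tax: R$1591.92 + R$3855.00 = R$5446.92

R$5446.92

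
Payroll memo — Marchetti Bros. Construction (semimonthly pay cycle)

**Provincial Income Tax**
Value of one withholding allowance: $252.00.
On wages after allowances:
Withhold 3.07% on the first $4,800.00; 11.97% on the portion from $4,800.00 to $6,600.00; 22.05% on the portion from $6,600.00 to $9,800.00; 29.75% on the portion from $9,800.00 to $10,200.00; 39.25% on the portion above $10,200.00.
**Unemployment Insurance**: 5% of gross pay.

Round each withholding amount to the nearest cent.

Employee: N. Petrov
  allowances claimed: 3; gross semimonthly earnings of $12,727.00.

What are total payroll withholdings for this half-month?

Provincial Income Tax: taxable = $12,727.00 − 3×$252.00 = $11,971.00
  $1,187.42 + 39.25% × ($11,971.00 − $10,200.00) = $1,187.42 + 39.25% × $1,771.00 = $1,882.54
Unemployment Insurance: 5% × $12,727.00 = $636.35
Total: $1,882.54 + $636.35 = $2,518.89

$2,518.89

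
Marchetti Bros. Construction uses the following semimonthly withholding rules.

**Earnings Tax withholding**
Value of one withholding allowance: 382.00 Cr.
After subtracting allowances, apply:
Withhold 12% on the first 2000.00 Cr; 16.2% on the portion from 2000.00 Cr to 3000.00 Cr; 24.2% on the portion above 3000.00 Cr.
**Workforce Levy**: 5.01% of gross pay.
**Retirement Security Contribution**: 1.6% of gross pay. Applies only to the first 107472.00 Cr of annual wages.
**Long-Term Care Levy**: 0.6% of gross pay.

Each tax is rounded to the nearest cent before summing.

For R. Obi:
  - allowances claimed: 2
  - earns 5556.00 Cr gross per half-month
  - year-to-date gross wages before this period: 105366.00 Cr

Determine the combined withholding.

1181.06 Cr

Earnings Tax: taxable = 5556.00 Cr − 2×382.00 Cr = 4792.00 Cr
  402.00 Cr + 24.2% × (4792.00 Cr − 3000.00 Cr) = 402.00 Cr + 24.2% × 1792.00 Cr = 835.66 Cr
Workforce Levy: 5.01% × 5556.00 Cr = 278.36 Cr
Retirement Security Contribution: cap 107472.00 Cr − YTD 105366.00 Cr = 2106.00 Cr subject; 1.6% × 2106.00 Cr = 33.70 Cr
Long-Term Care Levy: 0.6% × 5556.00 Cr = 33.34 Cr
Total: 835.66 Cr + 278.36 Cr + 33.70 Cr + 33.34 Cr = 1181.06 Cr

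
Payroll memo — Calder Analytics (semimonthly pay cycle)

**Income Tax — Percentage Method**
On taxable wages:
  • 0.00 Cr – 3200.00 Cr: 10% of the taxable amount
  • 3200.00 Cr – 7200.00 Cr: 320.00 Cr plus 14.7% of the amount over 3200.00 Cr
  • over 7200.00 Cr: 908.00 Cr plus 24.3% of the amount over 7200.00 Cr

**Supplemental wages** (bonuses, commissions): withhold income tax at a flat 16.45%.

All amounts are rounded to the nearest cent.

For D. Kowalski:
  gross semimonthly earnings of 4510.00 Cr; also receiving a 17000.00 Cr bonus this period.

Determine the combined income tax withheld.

3309.07 Cr

Income Tax: taxable = 4510.00 Cr
  320.00 Cr + 14.7% × (4510.00 Cr − 3200.00 Cr) = 320.00 Cr + 14.7% × 1310.00 Cr = 512.57 Cr
Supplemental (16.45% flat on bonus): 16.45% × 17000.00 Cr = 2796.50 Cr
Total income tax: 512.57 Cr + 2796.50 Cr = 3309.07 Cr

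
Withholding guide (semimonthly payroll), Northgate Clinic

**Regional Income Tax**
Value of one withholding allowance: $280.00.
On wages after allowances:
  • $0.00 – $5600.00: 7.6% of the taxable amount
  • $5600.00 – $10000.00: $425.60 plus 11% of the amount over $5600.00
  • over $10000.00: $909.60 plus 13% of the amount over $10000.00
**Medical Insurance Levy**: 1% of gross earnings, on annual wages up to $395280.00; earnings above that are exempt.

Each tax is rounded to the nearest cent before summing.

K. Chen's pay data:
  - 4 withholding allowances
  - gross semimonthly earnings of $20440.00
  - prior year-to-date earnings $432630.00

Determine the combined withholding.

$2121.20

Regional Income Tax: taxable = $20440.00 − 4×$280.00 = $19320.00
  $909.60 + 13% × ($19320.00 − $10000.00) = $909.60 + 13% × $9320.00 = $2121.20
Medical Insurance Levy: YTD $432630.00 ≥ cap $395280.00 → $0.00
Total: $2121.20 + $0.00 = $2121.20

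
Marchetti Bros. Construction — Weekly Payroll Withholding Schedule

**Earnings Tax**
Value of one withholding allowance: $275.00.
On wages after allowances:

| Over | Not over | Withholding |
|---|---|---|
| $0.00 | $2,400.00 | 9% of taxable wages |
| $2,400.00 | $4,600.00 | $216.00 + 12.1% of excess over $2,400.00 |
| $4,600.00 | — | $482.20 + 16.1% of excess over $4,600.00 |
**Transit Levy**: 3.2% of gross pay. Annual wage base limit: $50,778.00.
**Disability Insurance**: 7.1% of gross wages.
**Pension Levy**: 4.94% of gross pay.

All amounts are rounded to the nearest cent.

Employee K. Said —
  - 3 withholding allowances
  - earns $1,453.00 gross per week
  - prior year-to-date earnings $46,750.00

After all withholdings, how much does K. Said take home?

Earnings Tax: taxable = $1,453.00 − 3×$275.00 = $628.00
  9% × $628.00 = $56.52
Transit Levy: 3.2% × $1,453.00 = $46.50
Disability Insurance: 7.1% × $1,453.00 = $103.16
Pension Levy: 4.94% × $1,453.00 = $71.78
Total withheld: $56.52 + $46.50 + $103.16 + $71.78 = $277.96
Net pay: $1,453.00 − $277.96 = $1,175.04

$1,175.04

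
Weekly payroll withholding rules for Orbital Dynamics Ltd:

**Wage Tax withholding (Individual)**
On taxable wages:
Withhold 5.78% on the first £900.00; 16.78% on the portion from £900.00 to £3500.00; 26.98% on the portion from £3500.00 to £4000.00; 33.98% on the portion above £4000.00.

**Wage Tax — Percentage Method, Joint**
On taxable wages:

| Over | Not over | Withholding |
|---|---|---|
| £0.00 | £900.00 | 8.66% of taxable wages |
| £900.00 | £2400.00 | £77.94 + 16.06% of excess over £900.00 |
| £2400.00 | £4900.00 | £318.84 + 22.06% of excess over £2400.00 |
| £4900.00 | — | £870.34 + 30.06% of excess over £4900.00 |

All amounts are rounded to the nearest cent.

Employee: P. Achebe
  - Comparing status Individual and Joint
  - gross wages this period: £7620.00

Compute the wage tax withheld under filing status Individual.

Wage Tax (Individual): taxable = £7620.00
  £623.20 + 33.98% × (£7620.00 − £4000.00) = £623.20 + 33.98% × £3620.00 = £1853.28

£1853.28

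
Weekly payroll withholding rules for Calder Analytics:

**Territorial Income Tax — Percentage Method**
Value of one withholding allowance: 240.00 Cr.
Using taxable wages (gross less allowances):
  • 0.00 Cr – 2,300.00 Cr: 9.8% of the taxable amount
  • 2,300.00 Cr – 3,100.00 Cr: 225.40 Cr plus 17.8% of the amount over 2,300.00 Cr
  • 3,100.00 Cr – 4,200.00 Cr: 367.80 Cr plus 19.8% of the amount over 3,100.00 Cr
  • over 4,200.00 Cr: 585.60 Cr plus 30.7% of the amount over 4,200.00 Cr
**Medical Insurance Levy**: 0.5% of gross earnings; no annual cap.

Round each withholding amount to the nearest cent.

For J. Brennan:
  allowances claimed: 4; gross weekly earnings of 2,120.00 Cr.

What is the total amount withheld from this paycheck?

Territorial Income Tax: taxable = 2,120.00 Cr − 4×240.00 Cr = 1,160.00 Cr
  9.8% × 1,160.00 Cr = 113.68 Cr
Medical Insurance Levy: 0.5% × 2,120.00 Cr = 10.60 Cr
Total: 113.68 Cr + 10.60 Cr = 124.28 Cr

124.28 Cr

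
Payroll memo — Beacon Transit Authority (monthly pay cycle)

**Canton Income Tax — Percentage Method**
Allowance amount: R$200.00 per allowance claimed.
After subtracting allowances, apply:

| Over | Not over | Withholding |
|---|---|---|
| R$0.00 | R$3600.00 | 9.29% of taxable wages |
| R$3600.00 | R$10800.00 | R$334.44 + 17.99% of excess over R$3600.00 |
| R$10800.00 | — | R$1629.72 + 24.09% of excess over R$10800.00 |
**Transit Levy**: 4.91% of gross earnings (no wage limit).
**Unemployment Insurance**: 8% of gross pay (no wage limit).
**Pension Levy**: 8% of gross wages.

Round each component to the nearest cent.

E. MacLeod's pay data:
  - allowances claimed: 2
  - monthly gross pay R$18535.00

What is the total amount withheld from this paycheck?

Canton Income Tax: taxable = R$18535.00 − 2×R$200.00 = R$18135.00
  R$1629.72 + 24.09% × (R$18135.00 − R$10800.00) = R$1629.72 + 24.09% × R$7335.00 = R$3396.72
Transit Levy: 4.91% × R$18535.00 = R$910.07
Unemployment Insurance: 8% × R$18535.00 = R$1482.80
Pension Levy: 8% × R$18535.00 = R$1482.80
Total: R$3396.72 + R$910.07 + R$1482.80 + R$1482.80 = R$7272.39

R$7272.39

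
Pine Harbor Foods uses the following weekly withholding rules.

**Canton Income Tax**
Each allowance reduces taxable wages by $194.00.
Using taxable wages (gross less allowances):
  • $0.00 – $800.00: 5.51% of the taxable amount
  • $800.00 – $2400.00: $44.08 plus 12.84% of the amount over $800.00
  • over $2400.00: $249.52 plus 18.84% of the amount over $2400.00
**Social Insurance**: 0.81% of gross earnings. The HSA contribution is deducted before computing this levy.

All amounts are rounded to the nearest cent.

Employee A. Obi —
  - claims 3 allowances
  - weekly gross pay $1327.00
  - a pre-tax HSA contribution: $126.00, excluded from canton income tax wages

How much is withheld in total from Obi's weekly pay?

Canton Income Tax: taxable = $1327.00 − $126.00 − 3×$194.00 = $619.00
  5.51% × $619.00 = $34.11
Social Insurance: 0.81% × $1201.00 = $9.73
Total: $34.11 + $9.73 = $43.84

$43.84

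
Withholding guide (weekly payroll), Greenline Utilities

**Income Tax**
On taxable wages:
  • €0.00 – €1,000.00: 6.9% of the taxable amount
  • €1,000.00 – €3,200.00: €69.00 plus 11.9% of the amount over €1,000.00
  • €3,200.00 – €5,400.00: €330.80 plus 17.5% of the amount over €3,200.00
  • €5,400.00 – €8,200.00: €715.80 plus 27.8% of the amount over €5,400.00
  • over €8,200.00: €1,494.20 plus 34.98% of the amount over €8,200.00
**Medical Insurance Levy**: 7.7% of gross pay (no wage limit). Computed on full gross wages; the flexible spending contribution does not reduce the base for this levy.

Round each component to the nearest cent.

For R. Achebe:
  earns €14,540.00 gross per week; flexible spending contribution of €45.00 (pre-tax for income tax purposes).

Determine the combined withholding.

€4,815.77

Income Tax: taxable = €14,540.00 − €45.00 = €14,495.00
  €1,494.20 + 34.98% × (€14,495.00 − €8,200.00) = €1,494.20 + 34.98% × €6,295.00 = €3,696.19
Medical Insurance Levy: 7.7% × €14,540.00 = €1,119.58
Total: €3,696.19 + €1,119.58 = €4,815.77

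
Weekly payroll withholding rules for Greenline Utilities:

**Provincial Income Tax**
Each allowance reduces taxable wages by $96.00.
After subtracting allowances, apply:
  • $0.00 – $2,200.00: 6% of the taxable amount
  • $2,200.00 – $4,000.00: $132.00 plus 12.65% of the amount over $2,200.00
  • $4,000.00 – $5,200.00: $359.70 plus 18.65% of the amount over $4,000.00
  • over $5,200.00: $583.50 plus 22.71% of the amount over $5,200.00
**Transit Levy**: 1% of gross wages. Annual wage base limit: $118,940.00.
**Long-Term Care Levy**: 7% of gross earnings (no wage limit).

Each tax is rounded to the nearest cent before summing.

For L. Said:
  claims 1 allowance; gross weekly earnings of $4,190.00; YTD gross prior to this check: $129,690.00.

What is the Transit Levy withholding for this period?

$0.00

Transit Levy: YTD $129,690.00 ≥ cap $118,940.00 → $0.00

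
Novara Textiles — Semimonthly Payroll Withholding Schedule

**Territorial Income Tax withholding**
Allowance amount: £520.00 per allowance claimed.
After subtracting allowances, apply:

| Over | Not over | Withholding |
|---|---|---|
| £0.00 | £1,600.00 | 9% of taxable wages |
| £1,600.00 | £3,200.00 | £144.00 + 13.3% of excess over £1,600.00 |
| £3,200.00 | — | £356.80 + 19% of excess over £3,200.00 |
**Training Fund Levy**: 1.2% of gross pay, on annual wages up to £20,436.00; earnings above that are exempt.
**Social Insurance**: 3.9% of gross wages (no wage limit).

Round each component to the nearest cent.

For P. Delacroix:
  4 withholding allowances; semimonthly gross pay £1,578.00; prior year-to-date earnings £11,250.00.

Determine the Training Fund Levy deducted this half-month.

Training Fund Levy: 1.2% × £1,578.00 = £18.94

£18.94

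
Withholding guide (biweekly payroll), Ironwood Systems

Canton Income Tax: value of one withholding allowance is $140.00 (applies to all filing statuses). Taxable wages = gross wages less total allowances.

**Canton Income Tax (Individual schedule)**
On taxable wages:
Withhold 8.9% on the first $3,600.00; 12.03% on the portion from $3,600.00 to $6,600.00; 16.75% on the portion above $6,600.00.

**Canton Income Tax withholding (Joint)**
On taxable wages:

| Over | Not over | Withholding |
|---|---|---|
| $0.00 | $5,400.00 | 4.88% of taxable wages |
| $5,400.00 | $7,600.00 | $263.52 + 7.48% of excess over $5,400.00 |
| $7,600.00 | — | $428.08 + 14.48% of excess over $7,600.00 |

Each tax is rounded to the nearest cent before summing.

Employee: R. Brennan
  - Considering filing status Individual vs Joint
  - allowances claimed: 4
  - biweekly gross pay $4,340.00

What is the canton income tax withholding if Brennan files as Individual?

Canton Income Tax (Individual): taxable = $4,340.00 − 4×$140.00 = $3,780.00
  $320.40 + 12.03% × ($3,780.00 − $3,600.00) = $320.40 + 12.03% × $180.00 = $342.05

$342.05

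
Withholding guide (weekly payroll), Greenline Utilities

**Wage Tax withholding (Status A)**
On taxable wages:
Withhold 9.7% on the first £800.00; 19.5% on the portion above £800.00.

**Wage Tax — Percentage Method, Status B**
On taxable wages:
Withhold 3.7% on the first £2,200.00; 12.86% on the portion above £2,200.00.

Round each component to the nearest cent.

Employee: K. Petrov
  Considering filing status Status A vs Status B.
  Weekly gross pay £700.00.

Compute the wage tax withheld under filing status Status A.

Wage Tax (Status A): taxable = £700.00
  9.7% × £700.00 = £67.90

£67.90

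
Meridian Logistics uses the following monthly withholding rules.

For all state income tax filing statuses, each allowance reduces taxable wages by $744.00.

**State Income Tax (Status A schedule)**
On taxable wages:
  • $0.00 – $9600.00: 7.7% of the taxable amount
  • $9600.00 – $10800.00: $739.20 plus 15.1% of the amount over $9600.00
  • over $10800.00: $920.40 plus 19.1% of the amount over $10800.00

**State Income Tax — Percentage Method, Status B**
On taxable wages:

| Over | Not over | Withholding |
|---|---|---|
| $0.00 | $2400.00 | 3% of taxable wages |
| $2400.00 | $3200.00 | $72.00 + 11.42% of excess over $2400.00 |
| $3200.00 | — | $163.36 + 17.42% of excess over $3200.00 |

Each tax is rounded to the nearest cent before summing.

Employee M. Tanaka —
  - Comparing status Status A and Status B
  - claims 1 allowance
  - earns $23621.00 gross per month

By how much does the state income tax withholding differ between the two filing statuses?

$363.98

State Income Tax (Status A): taxable = $23621.00 − 1×$744.00 = $22877.00
  $920.40 + 19.1% × ($22877.00 − $10800.00) = $920.40 + 19.1% × $12077.00 = $3227.11
State Income Tax (Status B): taxable = $23621.00 − 1×$744.00 = $22877.00
  $163.36 + 17.42% × ($22877.00 − $3200.00) = $163.36 + 17.42% × $19677.00 = $3591.09
Difference: |$3227.11 − $3591.09| = $363.98 (higher under Status B)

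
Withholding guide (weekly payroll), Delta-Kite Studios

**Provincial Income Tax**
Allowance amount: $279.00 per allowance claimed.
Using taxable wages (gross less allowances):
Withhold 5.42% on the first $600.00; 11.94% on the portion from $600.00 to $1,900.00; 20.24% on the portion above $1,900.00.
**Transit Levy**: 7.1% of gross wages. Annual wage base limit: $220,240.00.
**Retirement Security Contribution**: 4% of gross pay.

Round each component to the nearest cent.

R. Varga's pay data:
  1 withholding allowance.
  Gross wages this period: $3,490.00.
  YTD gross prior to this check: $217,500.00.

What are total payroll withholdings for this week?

$787.23

Provincial Income Tax: taxable = $3,490.00 − 1×$279.00 = $3,211.00
  $187.74 + 20.24% × ($3,211.00 − $1,900.00) = $187.74 + 20.24% × $1,311.00 = $453.09
Transit Levy: cap $220,240.00 − YTD $217,500.00 = $2,740.00 subject; 7.1% × $2,740.00 = $194.54
Retirement Security Contribution: 4% × $3,490.00 = $139.60
Total: $453.09 + $194.54 + $139.60 = $787.23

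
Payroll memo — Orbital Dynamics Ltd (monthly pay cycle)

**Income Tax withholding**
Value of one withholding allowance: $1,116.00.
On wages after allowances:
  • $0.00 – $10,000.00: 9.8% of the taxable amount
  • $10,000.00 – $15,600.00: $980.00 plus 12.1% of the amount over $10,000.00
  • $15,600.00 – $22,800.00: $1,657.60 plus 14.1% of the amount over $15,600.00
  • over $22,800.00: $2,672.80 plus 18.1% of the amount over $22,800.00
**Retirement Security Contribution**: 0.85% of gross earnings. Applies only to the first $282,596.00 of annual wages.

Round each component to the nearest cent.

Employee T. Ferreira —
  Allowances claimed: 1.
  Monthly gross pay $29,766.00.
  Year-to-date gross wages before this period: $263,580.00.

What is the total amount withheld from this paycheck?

Income Tax: taxable = $29,766.00 − 1×$1,116.00 = $28,650.00
  $2,672.80 + 18.1% × ($28,650.00 − $22,800.00) = $2,672.80 + 18.1% × $5,850.00 = $3,731.65
Retirement Security Contribution: cap $282,596.00 − YTD $263,580.00 = $19,016.00 subject; 0.85% × $19,016.00 = $161.64
Total: $3,731.65 + $161.64 = $3,893.29

$3,893.29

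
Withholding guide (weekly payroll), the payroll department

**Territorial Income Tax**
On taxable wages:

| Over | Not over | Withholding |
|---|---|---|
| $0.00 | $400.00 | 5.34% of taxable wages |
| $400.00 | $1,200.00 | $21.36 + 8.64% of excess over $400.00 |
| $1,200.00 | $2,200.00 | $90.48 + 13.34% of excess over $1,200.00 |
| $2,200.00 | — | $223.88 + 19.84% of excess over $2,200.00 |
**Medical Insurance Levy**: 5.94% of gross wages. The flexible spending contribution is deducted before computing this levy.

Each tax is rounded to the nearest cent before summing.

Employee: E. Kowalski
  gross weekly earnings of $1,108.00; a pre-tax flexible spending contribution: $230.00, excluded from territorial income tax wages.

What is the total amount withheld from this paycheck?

Territorial Income Tax: taxable = $1,108.00 − $230.00 = $878.00
  $21.36 + 8.64% × ($878.00 − $400.00) = $21.36 + 8.64% × $478.00 = $62.66
Medical Insurance Levy: 5.94% × $878.00 = $52.15
Total: $62.66 + $52.15 = $114.81

$114.81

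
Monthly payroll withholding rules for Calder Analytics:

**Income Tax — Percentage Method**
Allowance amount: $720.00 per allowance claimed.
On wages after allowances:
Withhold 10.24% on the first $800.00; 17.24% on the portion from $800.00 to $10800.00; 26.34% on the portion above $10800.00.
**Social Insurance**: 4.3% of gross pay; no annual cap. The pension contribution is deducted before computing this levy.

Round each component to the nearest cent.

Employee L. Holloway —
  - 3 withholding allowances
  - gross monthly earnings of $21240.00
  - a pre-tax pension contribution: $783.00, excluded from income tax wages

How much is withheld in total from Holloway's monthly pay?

Income Tax: taxable = $21240.00 − $783.00 − 3×$720.00 = $18297.00
  $1805.92 + 26.34% × ($18297.00 − $10800.00) = $1805.92 + 26.34% × $7497.00 = $3780.63
Social Insurance: 4.3% × $20457.00 = $879.65
Total: $3780.63 + $879.65 = $4660.28

$4660.28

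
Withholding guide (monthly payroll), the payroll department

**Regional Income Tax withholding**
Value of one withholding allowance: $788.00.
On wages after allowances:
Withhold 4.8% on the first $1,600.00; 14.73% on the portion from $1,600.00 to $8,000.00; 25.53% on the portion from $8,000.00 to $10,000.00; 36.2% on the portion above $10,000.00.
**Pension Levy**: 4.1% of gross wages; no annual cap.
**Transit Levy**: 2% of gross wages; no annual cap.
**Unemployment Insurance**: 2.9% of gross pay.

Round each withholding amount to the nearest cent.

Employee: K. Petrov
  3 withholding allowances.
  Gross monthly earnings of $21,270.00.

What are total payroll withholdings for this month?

Regional Income Tax: taxable = $21,270.00 − 3×$788.00 = $18,906.00
  $1,530.12 + 36.2% × ($18,906.00 − $10,000.00) = $1,530.12 + 36.2% × $8,906.00 = $4,754.09
Pension Levy: 4.1% × $21,270.00 = $872.07
Transit Levy: 2% × $21,270.00 = $425.40
Unemployment Insurance: 2.9% × $21,270.00 = $616.83
Total: $4,754.09 + $872.07 + $425.40 + $616.83 = $6,668.39

$6,668.39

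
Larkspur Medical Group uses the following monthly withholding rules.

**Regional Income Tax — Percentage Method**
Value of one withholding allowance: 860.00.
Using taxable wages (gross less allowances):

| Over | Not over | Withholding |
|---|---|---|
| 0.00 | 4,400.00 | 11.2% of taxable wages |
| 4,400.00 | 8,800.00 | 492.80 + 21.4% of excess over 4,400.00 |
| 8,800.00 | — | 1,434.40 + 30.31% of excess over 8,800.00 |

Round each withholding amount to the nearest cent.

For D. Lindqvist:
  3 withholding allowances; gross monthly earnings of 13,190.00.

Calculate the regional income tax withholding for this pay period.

1,983.01

Regional Income Tax: taxable = 13,190.00 − 3×860.00 = 10,610.00
  1,434.40 + 30.31% × (10,610.00 − 8,800.00) = 1,434.40 + 30.31% × 1,810.00 = 1,983.01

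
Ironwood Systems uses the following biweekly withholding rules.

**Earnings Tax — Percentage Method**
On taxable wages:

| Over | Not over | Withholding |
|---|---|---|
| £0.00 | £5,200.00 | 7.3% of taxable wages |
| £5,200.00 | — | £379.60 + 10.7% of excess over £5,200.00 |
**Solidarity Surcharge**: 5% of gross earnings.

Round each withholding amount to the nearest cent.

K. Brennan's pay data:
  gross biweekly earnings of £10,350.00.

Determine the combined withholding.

Earnings Tax: taxable = £10,350.00
  £379.60 + 10.7% × (£10,350.00 − £5,200.00) = £379.60 + 10.7% × £5,150.00 = £930.65
Solidarity Surcharge: 5% × £10,350.00 = £517.50
Total: £930.65 + £517.50 = £1,448.15

£1,448.15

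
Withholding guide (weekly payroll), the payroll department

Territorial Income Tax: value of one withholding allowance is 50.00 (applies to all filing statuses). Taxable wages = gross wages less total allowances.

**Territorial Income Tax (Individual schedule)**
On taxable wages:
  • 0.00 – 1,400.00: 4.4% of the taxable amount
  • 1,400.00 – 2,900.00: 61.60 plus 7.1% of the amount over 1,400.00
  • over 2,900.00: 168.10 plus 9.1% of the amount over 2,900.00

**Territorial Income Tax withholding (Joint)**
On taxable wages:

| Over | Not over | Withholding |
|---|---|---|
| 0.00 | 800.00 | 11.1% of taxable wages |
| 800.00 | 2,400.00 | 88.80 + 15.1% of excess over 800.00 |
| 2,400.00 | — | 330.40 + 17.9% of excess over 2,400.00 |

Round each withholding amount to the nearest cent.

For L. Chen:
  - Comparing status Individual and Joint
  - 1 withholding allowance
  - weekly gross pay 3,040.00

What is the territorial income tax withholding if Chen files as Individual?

176.29

Territorial Income Tax (Individual): taxable = 3,040.00 − 1×50.00 = 2,990.00
  168.10 + 9.1% × (2,990.00 − 2,900.00) = 168.10 + 9.1% × 90.00 = 176.29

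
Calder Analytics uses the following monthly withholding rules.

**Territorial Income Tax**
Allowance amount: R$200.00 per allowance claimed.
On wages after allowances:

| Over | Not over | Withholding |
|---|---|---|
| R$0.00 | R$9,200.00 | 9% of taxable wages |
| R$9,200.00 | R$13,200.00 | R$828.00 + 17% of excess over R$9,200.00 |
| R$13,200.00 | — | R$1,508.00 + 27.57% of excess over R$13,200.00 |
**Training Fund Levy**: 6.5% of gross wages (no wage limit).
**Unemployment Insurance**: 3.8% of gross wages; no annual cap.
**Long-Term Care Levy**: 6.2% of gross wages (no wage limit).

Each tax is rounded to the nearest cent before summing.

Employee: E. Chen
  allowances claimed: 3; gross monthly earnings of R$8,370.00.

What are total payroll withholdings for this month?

Territorial Income Tax: taxable = R$8,370.00 − 3×R$200.00 = R$7,770.00
  9% × R$7,770.00 = R$699.30
Training Fund Levy: 6.5% × R$8,370.00 = R$544.05
Unemployment Insurance: 3.8% × R$8,370.00 = R$318.06
Long-Term Care Levy: 6.2% × R$8,370.00 = R$518.94
Total: R$699.30 + R$544.05 + R$318.06 + R$518.94 = R$2,080.35

R$2,080.35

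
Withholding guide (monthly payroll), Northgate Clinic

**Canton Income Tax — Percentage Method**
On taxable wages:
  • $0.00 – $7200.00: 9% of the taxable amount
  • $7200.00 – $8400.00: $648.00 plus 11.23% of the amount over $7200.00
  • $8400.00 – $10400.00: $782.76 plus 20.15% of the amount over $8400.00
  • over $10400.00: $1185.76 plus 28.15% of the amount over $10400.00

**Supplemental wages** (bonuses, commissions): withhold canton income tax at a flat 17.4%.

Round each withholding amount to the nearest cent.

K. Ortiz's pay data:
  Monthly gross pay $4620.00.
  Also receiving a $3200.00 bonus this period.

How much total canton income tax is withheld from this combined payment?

$972.60

Canton Income Tax: taxable = $4620.00
  9% × $4620.00 = $415.80
Supplemental (17.4% flat on bonus): 17.4% × $3200.00 = $556.80
Total canton income tax: $415.80 + $556.80 = $972.60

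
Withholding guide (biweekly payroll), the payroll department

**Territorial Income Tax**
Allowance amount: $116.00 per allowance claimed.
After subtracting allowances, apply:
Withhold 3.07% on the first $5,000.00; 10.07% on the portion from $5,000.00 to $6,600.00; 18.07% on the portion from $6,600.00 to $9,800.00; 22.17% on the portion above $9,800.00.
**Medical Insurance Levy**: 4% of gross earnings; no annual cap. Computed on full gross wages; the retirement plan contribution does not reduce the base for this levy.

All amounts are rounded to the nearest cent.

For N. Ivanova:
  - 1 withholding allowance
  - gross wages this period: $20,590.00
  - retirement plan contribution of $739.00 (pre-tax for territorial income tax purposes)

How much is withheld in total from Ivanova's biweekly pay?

Territorial Income Tax: taxable = $20,590.00 − $739.00 − 1×$116.00 = $19,735.00
  $892.86 + 22.17% × ($19,735.00 − $9,800.00) = $892.86 + 22.17% × $9,935.00 = $3,095.45
Medical Insurance Levy: 4% × $20,590.00 = $823.60
Total: $3,095.45 + $823.60 = $3,919.05

$3,919.05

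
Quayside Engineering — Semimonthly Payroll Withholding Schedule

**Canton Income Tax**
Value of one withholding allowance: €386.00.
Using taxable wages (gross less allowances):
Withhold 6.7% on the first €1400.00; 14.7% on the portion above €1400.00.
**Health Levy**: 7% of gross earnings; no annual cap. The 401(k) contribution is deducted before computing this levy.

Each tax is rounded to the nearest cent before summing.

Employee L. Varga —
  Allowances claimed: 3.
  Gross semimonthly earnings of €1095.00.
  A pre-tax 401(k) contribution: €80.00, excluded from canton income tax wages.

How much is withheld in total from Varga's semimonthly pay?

Canton Income Tax: taxable = €1095.00 − €80.00 − 3×€386.00 = €-143.00
  Taxable ≤ 0 → €0.00
Health Levy: 7% × €1015.00 = €71.05
Total: €0.00 + €71.05 = €71.05

€71.05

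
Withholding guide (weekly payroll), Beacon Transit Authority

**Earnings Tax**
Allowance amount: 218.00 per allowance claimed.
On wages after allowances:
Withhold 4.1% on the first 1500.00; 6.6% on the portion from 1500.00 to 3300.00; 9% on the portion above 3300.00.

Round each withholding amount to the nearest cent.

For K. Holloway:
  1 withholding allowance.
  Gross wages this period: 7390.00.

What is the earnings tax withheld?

Earnings Tax: taxable = 7390.00 − 1×218.00 = 7172.00
  180.30 + 9% × (7172.00 − 3300.00) = 180.30 + 9% × 3872.00 = 528.78

528.78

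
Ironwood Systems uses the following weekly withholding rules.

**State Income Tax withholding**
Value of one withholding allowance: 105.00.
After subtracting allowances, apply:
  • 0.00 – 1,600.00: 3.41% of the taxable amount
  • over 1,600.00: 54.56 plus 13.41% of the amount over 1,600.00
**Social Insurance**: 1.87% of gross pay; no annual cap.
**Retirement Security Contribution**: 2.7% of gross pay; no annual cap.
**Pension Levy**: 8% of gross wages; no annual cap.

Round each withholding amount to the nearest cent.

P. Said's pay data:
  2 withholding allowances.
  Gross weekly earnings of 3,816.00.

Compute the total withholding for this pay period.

803.23

State Income Tax: taxable = 3,816.00 − 2×105.00 = 3,606.00
  54.56 + 13.41% × (3,606.00 − 1,600.00) = 54.56 + 13.41% × 2,006.00 = 323.56
Social Insurance: 1.87% × 3,816.00 = 71.36
Retirement Security Contribution: 2.7% × 3,816.00 = 103.03
Pension Levy: 8% × 3,816.00 = 305.28
Total: 323.56 + 71.36 + 103.03 + 305.28 = 803.23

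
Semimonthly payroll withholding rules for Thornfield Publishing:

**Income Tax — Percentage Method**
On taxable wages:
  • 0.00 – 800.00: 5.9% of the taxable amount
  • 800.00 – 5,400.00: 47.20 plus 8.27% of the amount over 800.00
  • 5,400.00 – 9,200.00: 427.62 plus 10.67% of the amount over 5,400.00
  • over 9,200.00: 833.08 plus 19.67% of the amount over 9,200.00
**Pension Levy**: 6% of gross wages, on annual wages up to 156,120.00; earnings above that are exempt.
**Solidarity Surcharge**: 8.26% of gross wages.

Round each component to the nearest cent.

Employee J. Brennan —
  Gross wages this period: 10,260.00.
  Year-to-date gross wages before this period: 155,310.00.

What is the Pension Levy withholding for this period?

Pension Levy: cap 156,120.00 − YTD 155,310.00 = 810.00 subject; 6% × 810.00 = 48.60

48.60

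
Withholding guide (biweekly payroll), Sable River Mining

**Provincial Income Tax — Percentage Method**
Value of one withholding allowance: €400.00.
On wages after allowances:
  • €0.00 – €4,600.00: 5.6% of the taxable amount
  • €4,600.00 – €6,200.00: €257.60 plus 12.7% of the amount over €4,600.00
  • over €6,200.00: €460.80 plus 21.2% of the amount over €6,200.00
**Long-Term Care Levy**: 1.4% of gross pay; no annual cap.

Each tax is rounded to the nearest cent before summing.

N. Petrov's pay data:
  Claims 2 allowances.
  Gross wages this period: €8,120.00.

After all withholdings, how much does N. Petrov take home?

€7,308.08

Provincial Income Tax: taxable = €8,120.00 − 2×€400.00 = €7,320.00
  €460.80 + 21.2% × (€7,320.00 − €6,200.00) = €460.80 + 21.2% × €1,120.00 = €698.24
Long-Term Care Levy: 1.4% × €8,120.00 = €113.68
Total withheld: €698.24 + €113.68 = €811.92
Net pay: €8,120.00 − €811.92 = €7,308.08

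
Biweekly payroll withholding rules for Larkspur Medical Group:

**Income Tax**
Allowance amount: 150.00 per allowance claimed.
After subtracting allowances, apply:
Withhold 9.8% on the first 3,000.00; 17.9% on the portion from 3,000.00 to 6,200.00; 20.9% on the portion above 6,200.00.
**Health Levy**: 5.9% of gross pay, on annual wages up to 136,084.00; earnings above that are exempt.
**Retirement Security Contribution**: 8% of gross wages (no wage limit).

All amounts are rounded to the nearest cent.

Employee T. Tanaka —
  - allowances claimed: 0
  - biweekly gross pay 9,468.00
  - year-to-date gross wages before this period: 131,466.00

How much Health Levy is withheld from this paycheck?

272.46

Health Levy: cap 136,084.00 − YTD 131,466.00 = 4,618.00 subject; 5.9% × 4,618.00 = 272.46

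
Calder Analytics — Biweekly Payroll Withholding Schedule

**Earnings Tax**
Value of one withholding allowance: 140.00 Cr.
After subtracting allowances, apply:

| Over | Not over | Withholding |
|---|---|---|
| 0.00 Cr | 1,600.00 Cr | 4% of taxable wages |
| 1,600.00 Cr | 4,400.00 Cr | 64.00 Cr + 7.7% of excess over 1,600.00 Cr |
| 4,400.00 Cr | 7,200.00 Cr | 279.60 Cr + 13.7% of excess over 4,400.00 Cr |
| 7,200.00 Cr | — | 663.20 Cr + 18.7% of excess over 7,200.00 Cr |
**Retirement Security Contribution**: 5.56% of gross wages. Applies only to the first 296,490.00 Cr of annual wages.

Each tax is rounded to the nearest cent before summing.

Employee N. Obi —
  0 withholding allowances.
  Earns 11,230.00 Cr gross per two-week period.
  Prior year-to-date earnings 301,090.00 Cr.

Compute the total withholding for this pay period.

1,416.81 Cr

Earnings Tax: taxable = 11,230.00 Cr
  663.20 Cr + 18.7% × (11,230.00 Cr − 7,200.00 Cr) = 663.20 Cr + 18.7% × 4,030.00 Cr = 1,416.81 Cr
Retirement Security Contribution: YTD 301,090.00 Cr ≥ cap 296,490.00 Cr → 0.00 Cr
Total: 1,416.81 Cr + 0.00 Cr = 1,416.81 Cr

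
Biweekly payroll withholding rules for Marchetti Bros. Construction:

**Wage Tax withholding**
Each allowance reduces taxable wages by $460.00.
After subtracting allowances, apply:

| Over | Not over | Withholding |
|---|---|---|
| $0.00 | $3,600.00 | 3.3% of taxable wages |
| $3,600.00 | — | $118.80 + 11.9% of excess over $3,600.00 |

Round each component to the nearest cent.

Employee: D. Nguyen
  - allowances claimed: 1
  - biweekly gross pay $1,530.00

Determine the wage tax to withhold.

$35.31

Wage Tax: taxable = $1,530.00 − 1×$460.00 = $1,070.00
  3.3% × $1,070.00 = $35.31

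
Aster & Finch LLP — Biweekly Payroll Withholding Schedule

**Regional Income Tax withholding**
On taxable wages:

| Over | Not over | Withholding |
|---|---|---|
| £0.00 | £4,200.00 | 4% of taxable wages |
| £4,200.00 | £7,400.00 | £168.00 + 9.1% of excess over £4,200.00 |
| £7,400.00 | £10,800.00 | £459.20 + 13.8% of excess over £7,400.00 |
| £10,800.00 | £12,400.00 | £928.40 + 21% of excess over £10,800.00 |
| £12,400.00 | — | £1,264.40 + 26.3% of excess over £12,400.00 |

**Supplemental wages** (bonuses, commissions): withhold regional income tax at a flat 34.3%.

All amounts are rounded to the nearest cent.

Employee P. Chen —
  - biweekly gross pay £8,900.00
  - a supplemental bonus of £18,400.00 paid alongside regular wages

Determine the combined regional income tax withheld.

Regional Income Tax: taxable = £8,900.00
  £459.20 + 13.8% × (£8,900.00 − £7,400.00) = £459.20 + 13.8% × £1,500.00 = £666.20
Supplemental (34.3% flat on bonus): 34.3% × £18,400.00 = £6,311.20
Total regional income tax: £666.20 + £6,311.20 = £6,977.40

£6,977.40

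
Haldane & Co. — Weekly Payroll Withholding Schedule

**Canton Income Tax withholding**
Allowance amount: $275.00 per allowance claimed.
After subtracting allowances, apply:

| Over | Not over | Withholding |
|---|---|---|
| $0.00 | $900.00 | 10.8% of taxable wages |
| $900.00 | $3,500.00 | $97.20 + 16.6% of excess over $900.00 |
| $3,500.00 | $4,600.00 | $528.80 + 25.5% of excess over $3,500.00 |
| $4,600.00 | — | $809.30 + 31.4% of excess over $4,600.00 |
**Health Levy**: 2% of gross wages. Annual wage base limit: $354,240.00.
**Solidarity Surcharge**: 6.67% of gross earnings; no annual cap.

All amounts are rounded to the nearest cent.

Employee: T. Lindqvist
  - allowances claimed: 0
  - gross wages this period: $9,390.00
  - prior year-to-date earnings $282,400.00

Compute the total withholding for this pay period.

Canton Income Tax: taxable = $9,390.00
  $809.30 + 31.4% × ($9,390.00 − $4,600.00) = $809.30 + 31.4% × $4,790.00 = $2,313.36
Health Levy: 2% × $9,390.00 = $187.80
Solidarity Surcharge: 6.67% × $9,390.00 = $626.31
Total: $2,313.36 + $187.80 + $626.31 = $3,127.47

$3,127.47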